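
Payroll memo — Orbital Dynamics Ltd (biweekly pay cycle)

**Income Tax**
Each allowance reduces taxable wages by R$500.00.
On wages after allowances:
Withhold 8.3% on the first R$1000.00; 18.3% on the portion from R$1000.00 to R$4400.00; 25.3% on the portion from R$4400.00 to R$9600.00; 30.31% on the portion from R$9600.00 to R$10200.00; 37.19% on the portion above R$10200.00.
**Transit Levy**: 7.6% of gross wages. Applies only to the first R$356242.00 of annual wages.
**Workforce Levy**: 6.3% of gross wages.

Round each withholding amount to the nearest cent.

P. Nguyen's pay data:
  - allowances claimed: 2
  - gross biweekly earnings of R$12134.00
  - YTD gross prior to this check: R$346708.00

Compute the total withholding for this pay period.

Income Tax: taxable = R$12134.00 − 2×R$500.00 = R$11134.00
  R$2202.66 + 37.19% × (R$11134.00 − R$10200.00) = R$2202.66 + 37.19% × R$934.00 = R$2550.01
Transit Levy: cap R$356242.00 − YTD R$346708.00 = R$9534.00 subject; 7.6% × R$9534.00 = R$724.58
Workforce Levy: 6.3% × R$12134.00 = R$764.44
Total: R$2550.01 + R$724.58 + R$764.44 = R$4039.03

R$4039.03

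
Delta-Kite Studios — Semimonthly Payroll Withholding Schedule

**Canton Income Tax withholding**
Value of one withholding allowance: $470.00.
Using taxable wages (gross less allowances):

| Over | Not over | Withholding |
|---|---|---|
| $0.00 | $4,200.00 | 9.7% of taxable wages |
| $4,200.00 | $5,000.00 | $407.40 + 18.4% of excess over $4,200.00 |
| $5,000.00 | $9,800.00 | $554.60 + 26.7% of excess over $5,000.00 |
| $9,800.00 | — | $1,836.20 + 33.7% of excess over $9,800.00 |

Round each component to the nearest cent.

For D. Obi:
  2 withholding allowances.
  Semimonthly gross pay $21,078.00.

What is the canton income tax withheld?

Canton Income Tax: taxable = $21,078.00 − 2×$470.00 = $20,138.00
  $1,836.20 + 33.7% × ($20,138.00 − $9,800.00) = $1,836.20 + 33.7% × $10,338.00 = $5,320.11

$5,320.11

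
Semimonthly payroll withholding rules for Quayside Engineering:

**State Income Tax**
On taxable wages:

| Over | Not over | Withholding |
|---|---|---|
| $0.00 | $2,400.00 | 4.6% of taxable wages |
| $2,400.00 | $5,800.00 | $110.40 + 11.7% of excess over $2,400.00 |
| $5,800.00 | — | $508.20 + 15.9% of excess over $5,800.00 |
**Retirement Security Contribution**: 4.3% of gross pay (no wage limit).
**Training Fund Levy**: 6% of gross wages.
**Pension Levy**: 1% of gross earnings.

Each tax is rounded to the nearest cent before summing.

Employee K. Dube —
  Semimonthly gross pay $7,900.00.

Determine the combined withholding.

$1,734.80

State Income Tax: taxable = $7,900.00
  $508.20 + 15.9% × ($7,900.00 − $5,800.00) = $508.20 + 15.9% × $2,100.00 = $842.10
Retirement Security Contribution: 4.3% × $7,900.00 = $339.70
Training Fund Levy: 6% × $7,900.00 = $474.00
Pension Levy: 1% × $7,900.00 = $79.00
Total: $842.10 + $339.70 + $474.00 + $79.00 = $1,734.80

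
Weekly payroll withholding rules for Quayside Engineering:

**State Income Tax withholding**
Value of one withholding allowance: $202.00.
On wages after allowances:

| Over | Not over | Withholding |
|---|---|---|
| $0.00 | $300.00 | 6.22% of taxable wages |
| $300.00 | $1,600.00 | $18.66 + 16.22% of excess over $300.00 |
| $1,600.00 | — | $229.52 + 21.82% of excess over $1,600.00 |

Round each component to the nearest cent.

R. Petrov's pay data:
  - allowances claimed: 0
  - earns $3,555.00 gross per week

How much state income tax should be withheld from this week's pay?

State Income Tax: taxable = $3,555.00
  $229.52 + 21.82% × ($3,555.00 − $1,600.00) = $229.52 + 21.82% × $1,955.00 = $656.10

$656.10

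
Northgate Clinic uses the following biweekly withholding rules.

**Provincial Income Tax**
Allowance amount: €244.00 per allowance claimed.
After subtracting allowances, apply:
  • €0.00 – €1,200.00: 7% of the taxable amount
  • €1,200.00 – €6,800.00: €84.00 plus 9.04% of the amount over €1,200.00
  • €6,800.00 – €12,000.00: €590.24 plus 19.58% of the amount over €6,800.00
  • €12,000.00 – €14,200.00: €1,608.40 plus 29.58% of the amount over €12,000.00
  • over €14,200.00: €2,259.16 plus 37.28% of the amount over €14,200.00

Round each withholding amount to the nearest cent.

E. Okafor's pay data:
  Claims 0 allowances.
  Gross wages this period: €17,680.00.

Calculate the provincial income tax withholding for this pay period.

Provincial Income Tax: taxable = €17,680.00
  €2,259.16 + 37.28% × (€17,680.00 − €14,200.00) = €2,259.16 + 37.28% × €3,480.00 = €3,556.50

€3,556.50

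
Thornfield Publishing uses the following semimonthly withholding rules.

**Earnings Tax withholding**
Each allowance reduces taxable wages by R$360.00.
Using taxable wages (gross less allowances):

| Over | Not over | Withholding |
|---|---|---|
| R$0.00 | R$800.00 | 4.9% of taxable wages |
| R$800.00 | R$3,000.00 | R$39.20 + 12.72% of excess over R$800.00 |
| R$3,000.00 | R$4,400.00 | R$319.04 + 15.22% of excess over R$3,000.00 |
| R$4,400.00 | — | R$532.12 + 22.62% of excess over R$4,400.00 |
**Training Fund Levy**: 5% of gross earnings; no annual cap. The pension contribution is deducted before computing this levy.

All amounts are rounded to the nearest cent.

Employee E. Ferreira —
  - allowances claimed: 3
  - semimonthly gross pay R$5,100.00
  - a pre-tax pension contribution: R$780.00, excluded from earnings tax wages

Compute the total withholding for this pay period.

R$571.57

Earnings Tax: taxable = R$5,100.00 − R$780.00 − 3×R$360.00 = R$3,240.00
  R$319.04 + 15.22% × (R$3,240.00 − R$3,000.00) = R$319.04 + 15.22% × R$240.00 = R$355.57
Training Fund Levy: 5% × R$4,320.00 = R$216.00
Total: R$355.57 + R$216.00 = R$571.57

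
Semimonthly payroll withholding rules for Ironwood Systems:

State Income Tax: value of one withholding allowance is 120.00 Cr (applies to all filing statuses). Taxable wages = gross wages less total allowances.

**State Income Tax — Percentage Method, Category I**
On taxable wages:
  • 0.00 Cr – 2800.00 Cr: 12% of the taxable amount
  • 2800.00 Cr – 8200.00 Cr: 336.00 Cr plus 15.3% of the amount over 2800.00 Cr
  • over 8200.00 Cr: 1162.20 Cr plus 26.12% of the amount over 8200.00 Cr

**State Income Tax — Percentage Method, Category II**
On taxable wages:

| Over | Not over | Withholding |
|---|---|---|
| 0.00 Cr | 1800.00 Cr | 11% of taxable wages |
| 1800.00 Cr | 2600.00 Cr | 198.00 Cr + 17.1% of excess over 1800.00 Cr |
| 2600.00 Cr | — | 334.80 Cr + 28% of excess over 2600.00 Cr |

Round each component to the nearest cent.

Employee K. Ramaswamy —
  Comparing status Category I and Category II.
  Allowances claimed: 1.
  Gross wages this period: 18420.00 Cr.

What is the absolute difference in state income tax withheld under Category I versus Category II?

State Income Tax (Category I): taxable = 18420.00 Cr − 1×120.00 Cr = 18300.00 Cr
  1162.20 Cr + 26.12% × (18300.00 Cr − 8200.00 Cr) = 1162.20 Cr + 26.12% × 10100.00 Cr = 3800.32 Cr
State Income Tax (Category II): taxable = 18420.00 Cr − 1×120.00 Cr = 18300.00 Cr
  334.80 Cr + 28% × (18300.00 Cr − 2600.00 Cr) = 334.80 Cr + 28% × 15700.00 Cr = 4730.80 Cr
Difference: |3800.32 Cr − 4730.80 Cr| = 930.48 Cr (higher under Category II)

930.48 Cr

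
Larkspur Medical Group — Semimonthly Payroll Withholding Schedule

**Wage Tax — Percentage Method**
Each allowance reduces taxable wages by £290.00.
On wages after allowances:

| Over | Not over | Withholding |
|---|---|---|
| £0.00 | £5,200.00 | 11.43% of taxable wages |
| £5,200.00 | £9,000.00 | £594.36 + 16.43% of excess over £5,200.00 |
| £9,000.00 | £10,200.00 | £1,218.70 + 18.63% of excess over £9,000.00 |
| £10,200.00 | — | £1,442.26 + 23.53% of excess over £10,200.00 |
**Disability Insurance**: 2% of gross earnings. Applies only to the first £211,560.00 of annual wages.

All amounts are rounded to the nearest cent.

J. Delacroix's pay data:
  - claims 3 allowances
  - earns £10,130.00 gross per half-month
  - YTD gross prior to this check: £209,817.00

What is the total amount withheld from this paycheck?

£1,302.00

Wage Tax: taxable = £10,130.00 − 3×£290.00 = £9,260.00
  £1,218.70 + 18.63% × (£9,260.00 − £9,000.00) = £1,218.70 + 18.63% × £260.00 = £1,267.14
Disability Insurance: cap £211,560.00 − YTD £209,817.00 = £1,743.00 subject; 2% × £1,743.00 = £34.86
Total: £1,267.14 + £34.86 = £1,302.00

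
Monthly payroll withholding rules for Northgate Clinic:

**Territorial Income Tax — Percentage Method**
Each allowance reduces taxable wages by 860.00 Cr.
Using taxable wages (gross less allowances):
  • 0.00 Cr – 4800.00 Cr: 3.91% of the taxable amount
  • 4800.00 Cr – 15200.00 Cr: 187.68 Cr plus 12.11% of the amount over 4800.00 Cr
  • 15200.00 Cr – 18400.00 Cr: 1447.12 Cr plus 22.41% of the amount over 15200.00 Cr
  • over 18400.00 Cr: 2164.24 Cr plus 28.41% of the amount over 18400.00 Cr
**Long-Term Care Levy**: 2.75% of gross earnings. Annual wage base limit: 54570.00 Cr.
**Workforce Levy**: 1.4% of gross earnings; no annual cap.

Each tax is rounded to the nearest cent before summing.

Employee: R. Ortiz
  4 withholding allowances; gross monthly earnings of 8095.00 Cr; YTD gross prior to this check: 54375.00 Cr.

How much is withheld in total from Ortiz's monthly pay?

300.70 Cr

Territorial Income Tax: taxable = 8095.00 Cr − 4×860.00 Cr = 4655.00 Cr
  3.91% × 4655.00 Cr = 182.01 Cr
Long-Term Care Levy: cap 54570.00 Cr − YTD 54375.00 Cr = 195.00 Cr subject; 2.75% × 195.00 Cr = 5.36 Cr
Workforce Levy: 1.4% × 8095.00 Cr = 113.33 Cr
Total: 182.01 Cr + 5.36 Cr + 113.33 Cr = 300.70 Cr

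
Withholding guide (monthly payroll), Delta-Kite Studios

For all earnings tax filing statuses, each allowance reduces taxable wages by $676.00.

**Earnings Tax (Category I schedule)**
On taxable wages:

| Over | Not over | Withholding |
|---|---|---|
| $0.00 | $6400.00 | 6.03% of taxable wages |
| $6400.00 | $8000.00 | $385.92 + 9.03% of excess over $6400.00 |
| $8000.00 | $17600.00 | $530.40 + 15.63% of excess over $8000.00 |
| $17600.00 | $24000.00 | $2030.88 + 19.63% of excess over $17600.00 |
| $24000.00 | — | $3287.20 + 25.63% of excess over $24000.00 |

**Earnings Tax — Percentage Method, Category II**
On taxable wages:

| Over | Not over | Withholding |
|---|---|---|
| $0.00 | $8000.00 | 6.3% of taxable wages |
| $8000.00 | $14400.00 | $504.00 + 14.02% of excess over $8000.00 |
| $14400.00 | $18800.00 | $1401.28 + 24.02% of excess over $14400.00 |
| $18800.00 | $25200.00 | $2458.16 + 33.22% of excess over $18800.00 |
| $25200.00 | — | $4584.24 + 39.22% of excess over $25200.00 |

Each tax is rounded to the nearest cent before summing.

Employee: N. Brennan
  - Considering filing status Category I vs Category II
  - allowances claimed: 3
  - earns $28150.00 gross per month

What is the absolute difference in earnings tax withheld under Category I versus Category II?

Earnings Tax (Category I): taxable = $28150.00 − 3×$676.00 = $26122.00
  $3287.20 + 25.63% × ($26122.00 − $24000.00) = $3287.20 + 25.63% × $2122.00 = $3831.07
Earnings Tax (Category II): taxable = $28150.00 − 3×$676.00 = $26122.00
  $4584.24 + 39.22% × ($26122.00 − $25200.00) = $4584.24 + 39.22% × $922.00 = $4945.85
Difference: |$3831.07 − $4945.85| = $1114.78 (higher under Category II)

$1114.78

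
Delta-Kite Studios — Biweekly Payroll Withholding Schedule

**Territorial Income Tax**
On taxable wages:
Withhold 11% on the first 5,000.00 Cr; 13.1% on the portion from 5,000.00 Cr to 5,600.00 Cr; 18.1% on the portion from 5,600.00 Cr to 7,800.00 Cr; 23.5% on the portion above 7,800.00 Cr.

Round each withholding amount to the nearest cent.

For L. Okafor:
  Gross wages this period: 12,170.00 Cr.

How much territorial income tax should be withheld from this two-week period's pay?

Territorial Income Tax: taxable = 12,170.00 Cr
  1,026.80 Cr + 23.5% × (12,170.00 Cr − 7,800.00 Cr) = 1,026.80 Cr + 23.5% × 4,370.00 Cr = 2,053.75 Cr

2,053.75 Cr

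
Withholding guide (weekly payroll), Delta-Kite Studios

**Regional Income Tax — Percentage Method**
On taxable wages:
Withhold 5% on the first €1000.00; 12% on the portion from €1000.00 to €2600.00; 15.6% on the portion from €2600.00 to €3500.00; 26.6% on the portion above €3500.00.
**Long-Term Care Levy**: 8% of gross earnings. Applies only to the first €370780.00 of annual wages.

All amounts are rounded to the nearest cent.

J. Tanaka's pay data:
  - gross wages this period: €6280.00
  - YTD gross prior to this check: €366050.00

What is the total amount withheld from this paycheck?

€1500.28

Regional Income Tax: taxable = €6280.00
  €382.40 + 26.6% × (€6280.00 − €3500.00) = €382.40 + 26.6% × €2780.00 = €1121.88
Long-Term Care Levy: cap €370780.00 − YTD €366050.00 = €4730.00 subject; 8% × €4730.00 = €378.40
Total: €1121.88 + €378.40 = €1500.28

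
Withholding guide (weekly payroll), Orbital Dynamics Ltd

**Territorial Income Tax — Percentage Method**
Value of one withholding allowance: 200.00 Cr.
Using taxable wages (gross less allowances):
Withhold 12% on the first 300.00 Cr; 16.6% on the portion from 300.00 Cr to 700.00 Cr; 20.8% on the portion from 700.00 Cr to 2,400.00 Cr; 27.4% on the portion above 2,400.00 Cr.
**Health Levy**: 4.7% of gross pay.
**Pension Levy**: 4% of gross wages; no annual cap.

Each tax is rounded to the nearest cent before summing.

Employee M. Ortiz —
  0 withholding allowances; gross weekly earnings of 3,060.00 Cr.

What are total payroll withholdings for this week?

903.06 Cr

Territorial Income Tax: taxable = 3,060.00 Cr
  456.00 Cr + 27.4% × (3,060.00 Cr − 2,400.00 Cr) = 456.00 Cr + 27.4% × 660.00 Cr = 636.84 Cr
Health Levy: 4.7% × 3,060.00 Cr = 143.82 Cr
Pension Levy: 4% × 3,060.00 Cr = 122.40 Cr
Total: 636.84 Cr + 143.82 Cr + 122.40 Cr = 903.06 Cr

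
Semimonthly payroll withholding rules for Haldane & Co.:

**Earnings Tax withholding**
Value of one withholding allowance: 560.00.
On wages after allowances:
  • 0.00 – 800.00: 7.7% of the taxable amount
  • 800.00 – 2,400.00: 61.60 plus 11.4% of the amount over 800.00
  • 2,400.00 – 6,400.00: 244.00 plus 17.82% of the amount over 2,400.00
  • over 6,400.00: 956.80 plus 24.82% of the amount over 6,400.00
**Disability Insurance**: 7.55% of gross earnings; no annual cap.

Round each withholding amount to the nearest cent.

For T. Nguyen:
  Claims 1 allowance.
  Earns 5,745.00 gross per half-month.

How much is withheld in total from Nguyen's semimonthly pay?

Earnings Tax: taxable = 5,745.00 − 1×560.00 = 5,185.00
  244.00 + 17.82% × (5,185.00 − 2,400.00) = 244.00 + 17.82% × 2,785.00 = 740.29
Disability Insurance: 7.55% × 5,745.00 = 433.75
Total: 740.29 + 433.75 = 1,174.04

1,174.04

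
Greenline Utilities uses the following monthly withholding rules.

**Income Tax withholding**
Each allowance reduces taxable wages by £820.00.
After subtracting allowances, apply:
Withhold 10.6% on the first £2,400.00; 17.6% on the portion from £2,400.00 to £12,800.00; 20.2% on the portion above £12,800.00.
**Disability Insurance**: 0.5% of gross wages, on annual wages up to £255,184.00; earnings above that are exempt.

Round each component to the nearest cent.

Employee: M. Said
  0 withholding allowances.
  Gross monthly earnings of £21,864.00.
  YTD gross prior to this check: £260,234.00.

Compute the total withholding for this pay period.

Income Tax: taxable = £21,864.00
  £2,084.80 + 20.2% × (£21,864.00 − £12,800.00) = £2,084.80 + 20.2% × £9,064.00 = £3,915.73
Disability Insurance: YTD £260,234.00 ≥ cap £255,184.00 → £0.00
Total: £3,915.73 + £0.00 = £3,915.73

£3,915.73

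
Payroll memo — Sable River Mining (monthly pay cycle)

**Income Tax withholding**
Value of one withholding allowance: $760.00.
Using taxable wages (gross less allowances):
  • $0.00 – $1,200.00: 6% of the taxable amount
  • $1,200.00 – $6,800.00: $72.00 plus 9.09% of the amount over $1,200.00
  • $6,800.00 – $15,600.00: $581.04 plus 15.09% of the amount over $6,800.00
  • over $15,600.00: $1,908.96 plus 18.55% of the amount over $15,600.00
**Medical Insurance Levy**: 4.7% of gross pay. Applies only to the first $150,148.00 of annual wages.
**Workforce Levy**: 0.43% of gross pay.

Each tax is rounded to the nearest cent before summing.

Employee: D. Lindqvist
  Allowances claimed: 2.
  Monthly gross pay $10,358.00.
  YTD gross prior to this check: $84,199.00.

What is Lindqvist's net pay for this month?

$8,938.06

Income Tax: taxable = $10,358.00 − 2×$760.00 = $8,838.00
  $581.04 + 15.09% × ($8,838.00 − $6,800.00) = $581.04 + 15.09% × $2,038.00 = $888.57
Medical Insurance Levy: 4.7% × $10,358.00 = $486.83
Workforce Levy: 0.43% × $10,358.00 = $44.54
Total withheld: $888.57 + $486.83 + $44.54 = $1,419.94
Net pay: $10,358.00 − $1,419.94 = $8,938.06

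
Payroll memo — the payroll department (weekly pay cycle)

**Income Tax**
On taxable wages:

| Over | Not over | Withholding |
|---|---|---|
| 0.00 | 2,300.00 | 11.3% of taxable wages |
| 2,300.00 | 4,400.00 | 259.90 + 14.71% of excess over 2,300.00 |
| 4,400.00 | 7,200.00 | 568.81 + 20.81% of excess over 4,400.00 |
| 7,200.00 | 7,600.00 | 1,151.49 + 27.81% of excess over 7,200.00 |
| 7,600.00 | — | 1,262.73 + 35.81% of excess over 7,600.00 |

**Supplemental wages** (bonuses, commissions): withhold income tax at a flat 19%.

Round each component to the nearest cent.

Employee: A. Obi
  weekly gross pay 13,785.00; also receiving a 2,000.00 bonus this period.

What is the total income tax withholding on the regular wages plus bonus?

3,857.58

Income Tax: taxable = 13,785.00
  1,262.73 + 35.81% × (13,785.00 − 7,600.00) = 1,262.73 + 35.81% × 6,185.00 = 3,477.58
Supplemental (19% flat on bonus): 19% × 2,000.00 = 380.00
Total income tax: 3,477.58 + 380.00 = 3,857.58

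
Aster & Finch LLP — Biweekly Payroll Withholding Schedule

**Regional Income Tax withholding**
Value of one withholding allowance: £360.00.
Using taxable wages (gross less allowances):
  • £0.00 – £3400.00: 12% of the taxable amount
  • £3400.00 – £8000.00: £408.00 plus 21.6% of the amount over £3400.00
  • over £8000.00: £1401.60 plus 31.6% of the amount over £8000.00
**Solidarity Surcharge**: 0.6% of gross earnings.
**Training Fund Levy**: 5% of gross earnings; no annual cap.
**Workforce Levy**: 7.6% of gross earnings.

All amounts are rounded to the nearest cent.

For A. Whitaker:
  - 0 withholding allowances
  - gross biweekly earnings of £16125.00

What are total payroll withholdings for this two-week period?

£6097.60

Regional Income Tax: taxable = £16125.00
  £1401.60 + 31.6% × (£16125.00 − £8000.00) = £1401.60 + 31.6% × £8125.00 = £3969.10
Solidarity Surcharge: 0.6% × £16125.00 = £96.75
Training Fund Levy: 5% × £16125.00 = £806.25
Workforce Levy: 7.6% × £16125.00 = £1225.50
Total: £3969.10 + £96.75 + £806.25 + £1225.50 = £6097.60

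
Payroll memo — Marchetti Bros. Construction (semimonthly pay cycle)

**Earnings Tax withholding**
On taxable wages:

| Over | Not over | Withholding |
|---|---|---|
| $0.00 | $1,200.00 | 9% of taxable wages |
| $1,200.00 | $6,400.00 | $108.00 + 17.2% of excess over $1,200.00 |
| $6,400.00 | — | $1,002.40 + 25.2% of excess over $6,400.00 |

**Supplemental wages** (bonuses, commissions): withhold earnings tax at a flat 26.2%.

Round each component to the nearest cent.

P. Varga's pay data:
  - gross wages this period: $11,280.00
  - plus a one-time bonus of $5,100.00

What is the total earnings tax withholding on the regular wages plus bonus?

$3,568.36

Earnings Tax: taxable = $11,280.00
  $1,002.40 + 25.2% × ($11,280.00 − $6,400.00) = $1,002.40 + 25.2% × $4,880.00 = $2,232.16
Supplemental (26.2% flat on bonus): 26.2% × $5,100.00 = $1,336.20
Total earnings tax: $2,232.16 + $1,336.20 = $3,568.36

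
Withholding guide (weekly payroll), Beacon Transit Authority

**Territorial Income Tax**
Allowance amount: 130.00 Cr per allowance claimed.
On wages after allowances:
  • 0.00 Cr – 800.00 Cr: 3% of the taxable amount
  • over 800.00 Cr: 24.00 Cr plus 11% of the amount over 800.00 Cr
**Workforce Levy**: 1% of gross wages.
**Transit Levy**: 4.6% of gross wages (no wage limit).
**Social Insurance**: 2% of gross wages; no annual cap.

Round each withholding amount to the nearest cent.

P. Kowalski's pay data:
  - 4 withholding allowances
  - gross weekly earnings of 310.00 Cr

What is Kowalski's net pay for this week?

Territorial Income Tax: taxable = 310.00 Cr − 4×130.00 Cr = -210.00 Cr
  Taxable ≤ 0 → 0.00 Cr
Workforce Levy: 1% × 310.00 Cr = 3.10 Cr
Transit Levy: 4.6% × 310.00 Cr = 14.26 Cr
Social Insurance: 2% × 310.00 Cr = 6.20 Cr
Total withheld: 0.00 Cr + 3.10 Cr + 14.26 Cr + 6.20 Cr = 23.56 Cr
Net pay: 310.00 Cr − 23.56 Cr = 286.44 Cr

286.44 Cr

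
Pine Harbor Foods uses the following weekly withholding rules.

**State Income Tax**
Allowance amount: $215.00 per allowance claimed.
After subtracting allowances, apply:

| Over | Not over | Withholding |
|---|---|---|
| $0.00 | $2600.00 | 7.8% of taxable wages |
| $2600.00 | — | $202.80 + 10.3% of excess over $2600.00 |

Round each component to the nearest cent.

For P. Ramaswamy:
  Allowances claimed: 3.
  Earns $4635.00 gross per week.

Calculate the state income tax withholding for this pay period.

$345.97

State Income Tax: taxable = $4635.00 − 3×$215.00 = $3990.00
  $202.80 + 10.3% × ($3990.00 − $2600.00) = $202.80 + 10.3% × $1390.00 = $345.97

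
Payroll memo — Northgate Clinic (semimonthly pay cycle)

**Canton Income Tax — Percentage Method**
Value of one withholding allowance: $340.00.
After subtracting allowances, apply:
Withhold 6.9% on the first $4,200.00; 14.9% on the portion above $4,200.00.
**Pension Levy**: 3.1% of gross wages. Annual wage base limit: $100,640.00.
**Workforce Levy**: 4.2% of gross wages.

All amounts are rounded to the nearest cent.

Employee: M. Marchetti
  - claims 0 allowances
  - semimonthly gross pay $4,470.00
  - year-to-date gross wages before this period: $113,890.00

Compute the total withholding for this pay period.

$517.77

Canton Income Tax: taxable = $4,470.00
  $289.80 + 14.9% × ($4,470.00 − $4,200.00) = $289.80 + 14.9% × $270.00 = $330.03
Pension Levy: YTD $113,890.00 ≥ cap $100,640.00 → $0.00
Workforce Levy: 4.2% × $4,470.00 = $187.74
Total: $330.03 + $0.00 + $187.74 = $517.77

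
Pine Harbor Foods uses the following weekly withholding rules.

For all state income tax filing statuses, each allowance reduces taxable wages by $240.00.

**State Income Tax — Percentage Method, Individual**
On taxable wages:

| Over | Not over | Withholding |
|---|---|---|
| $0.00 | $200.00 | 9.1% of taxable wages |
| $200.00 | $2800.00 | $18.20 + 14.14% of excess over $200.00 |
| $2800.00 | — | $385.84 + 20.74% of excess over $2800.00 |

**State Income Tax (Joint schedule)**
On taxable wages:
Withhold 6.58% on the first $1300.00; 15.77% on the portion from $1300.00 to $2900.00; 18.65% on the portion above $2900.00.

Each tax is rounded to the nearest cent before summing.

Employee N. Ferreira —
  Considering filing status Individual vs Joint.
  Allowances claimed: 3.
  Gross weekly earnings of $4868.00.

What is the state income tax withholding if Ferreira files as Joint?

$570.61

State Income Tax (Joint): taxable = $4868.00 − 3×$240.00 = $4148.00
  $337.86 + 18.65% × ($4148.00 − $2900.00) = $337.86 + 18.65% × $1248.00 = $570.61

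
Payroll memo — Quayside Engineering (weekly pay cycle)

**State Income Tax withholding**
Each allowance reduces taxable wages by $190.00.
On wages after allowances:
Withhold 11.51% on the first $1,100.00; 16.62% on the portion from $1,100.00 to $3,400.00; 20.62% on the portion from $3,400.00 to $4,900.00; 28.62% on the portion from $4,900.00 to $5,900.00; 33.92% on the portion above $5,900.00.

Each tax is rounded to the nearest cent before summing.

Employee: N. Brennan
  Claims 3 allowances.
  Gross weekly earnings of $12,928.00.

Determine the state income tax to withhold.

$3,294.92

State Income Tax: taxable = $12,928.00 − 3×$190.00 = $12,358.00
  $1,104.37 + 33.92% × ($12,358.00 − $5,900.00) = $1,104.37 + 33.92% × $6,458.00 = $3,294.92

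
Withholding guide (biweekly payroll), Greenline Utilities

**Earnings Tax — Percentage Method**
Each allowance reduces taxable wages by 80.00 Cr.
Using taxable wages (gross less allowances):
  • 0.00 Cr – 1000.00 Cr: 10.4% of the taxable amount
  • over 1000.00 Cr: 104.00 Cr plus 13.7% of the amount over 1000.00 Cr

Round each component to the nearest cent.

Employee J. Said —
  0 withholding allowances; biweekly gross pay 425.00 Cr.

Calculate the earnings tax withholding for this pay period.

Earnings Tax: taxable = 425.00 Cr
  10.4% × 425.00 Cr = 44.20 Cr

44.20 Cr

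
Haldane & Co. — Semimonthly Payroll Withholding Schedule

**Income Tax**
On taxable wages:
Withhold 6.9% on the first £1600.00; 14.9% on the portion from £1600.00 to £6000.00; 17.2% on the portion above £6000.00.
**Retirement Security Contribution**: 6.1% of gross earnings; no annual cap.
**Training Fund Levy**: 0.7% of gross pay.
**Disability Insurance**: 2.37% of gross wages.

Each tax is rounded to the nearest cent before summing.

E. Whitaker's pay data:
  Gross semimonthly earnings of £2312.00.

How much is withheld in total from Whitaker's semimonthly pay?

£428.49

Income Tax: taxable = £2312.00
  £110.40 + 14.9% × (£2312.00 − £1600.00) = £110.40 + 14.9% × £712.00 = £216.49
Retirement Security Contribution: 6.1% × £2312.00 = £141.03
Training Fund Levy: 0.7% × £2312.00 = £16.18
Disability Insurance: 2.37% × £2312.00 = £54.79
Total: £216.49 + £141.03 + £16.18 + £54.79 = £428.49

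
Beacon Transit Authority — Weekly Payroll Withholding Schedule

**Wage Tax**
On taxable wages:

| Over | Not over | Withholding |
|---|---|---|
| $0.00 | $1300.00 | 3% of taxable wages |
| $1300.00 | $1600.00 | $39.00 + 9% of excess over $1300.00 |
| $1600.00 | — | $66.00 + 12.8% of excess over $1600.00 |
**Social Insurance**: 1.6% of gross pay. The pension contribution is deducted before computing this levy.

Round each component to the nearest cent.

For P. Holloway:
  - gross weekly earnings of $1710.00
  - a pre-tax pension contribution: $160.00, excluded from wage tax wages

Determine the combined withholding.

$86.30

Wage Tax: taxable = $1710.00 − $160.00 = $1550.00
  $39.00 + 9% × ($1550.00 − $1300.00) = $39.00 + 9% × $250.00 = $61.50
Social Insurance: 1.6% × $1550.00 = $24.80
Total: $61.50 + $24.80 = $86.30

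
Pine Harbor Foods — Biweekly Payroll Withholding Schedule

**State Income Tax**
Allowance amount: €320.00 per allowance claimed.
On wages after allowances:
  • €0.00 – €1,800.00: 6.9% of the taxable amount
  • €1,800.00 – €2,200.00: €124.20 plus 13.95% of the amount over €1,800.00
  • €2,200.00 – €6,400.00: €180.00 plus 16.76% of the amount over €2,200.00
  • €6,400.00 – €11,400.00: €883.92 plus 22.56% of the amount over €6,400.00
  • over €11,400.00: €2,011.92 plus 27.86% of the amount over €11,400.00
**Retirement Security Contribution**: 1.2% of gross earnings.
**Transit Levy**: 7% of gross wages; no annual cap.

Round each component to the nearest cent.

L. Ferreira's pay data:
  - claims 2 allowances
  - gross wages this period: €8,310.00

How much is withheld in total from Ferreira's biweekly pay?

€1,851.85

State Income Tax: taxable = €8,310.00 − 2×€320.00 = €7,670.00
  €883.92 + 22.56% × (€7,670.00 − €6,400.00) = €883.92 + 22.56% × €1,270.00 = €1,170.43
Retirement Security Contribution: 1.2% × €8,310.00 = €99.72
Transit Levy: 7% × €8,310.00 = €581.70
Total: €1,170.43 + €99.72 + €581.70 = €1,851.85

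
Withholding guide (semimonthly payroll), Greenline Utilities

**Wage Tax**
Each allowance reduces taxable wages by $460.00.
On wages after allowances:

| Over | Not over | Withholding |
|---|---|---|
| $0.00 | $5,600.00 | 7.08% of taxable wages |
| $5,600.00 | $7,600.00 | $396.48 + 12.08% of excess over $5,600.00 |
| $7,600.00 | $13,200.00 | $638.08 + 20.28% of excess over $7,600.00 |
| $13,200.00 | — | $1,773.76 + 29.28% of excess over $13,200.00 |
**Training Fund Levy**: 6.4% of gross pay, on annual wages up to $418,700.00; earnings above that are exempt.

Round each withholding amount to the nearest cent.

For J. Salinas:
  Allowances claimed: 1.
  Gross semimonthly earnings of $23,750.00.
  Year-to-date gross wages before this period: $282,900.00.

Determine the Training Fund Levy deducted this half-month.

$1,520.00

Training Fund Levy: 6.4% × $23,750.00 = $1,520.00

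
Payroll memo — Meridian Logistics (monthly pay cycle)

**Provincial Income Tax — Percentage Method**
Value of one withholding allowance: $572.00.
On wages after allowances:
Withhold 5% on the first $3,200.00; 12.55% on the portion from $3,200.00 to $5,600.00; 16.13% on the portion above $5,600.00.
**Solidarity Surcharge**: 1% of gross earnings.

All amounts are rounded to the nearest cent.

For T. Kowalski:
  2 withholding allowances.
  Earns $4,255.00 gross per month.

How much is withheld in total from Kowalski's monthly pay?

$198.10

Provincial Income Tax: taxable = $4,255.00 − 2×$572.00 = $3,111.00
  5% × $3,111.00 = $155.55
Solidarity Surcharge: 1% × $4,255.00 = $42.55
Total: $155.55 + $42.55 = $198.10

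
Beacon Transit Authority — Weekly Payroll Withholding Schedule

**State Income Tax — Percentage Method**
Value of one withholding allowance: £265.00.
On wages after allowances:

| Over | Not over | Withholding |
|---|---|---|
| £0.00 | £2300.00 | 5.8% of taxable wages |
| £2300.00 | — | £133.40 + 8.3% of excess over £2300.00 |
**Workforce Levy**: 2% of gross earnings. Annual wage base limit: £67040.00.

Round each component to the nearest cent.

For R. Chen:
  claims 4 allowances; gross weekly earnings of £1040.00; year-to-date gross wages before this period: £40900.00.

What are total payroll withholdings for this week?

£20.80

State Income Tax: taxable = £1040.00 − 4×£265.00 = £-20.00
  Taxable ≤ 0 → £0.00
Workforce Levy: 2% × £1040.00 = £20.80
Total: £0.00 + £20.80 = £20.80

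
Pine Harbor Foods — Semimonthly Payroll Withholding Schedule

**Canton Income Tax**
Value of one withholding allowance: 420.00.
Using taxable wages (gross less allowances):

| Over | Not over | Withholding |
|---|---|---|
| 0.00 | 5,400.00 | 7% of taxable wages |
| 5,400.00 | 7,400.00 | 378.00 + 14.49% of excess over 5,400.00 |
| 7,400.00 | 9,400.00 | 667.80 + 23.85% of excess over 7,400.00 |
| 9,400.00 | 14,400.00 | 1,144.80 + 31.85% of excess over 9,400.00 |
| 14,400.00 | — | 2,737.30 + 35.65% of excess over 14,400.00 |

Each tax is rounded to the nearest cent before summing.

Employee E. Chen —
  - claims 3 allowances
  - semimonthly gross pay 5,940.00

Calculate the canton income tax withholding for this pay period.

Canton Income Tax: taxable = 5,940.00 − 3×420.00 = 4,680.00
  7% × 4,680.00 = 327.60

327.60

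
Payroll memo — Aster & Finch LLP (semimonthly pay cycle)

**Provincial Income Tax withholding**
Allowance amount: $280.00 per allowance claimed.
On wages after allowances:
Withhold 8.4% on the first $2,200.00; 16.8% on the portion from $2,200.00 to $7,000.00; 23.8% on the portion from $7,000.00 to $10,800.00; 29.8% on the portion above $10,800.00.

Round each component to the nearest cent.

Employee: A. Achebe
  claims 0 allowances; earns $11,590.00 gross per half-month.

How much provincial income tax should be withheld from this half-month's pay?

$2,131.02

Provincial Income Tax: taxable = $11,590.00
  $1,895.60 + 29.8% × ($11,590.00 − $10,800.00) = $1,895.60 + 29.8% × $790.00 = $2,131.02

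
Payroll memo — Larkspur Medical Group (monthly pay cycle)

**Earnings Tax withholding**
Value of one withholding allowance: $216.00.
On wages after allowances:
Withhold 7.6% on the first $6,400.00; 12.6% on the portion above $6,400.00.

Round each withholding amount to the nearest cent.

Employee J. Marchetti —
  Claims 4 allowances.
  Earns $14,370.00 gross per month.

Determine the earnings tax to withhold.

$1,381.76

Earnings Tax: taxable = $14,370.00 − 4×$216.00 = $13,506.00
  $486.40 + 12.6% × ($13,506.00 − $6,400.00) = $486.40 + 12.6% × $7,106.00 = $1,381.76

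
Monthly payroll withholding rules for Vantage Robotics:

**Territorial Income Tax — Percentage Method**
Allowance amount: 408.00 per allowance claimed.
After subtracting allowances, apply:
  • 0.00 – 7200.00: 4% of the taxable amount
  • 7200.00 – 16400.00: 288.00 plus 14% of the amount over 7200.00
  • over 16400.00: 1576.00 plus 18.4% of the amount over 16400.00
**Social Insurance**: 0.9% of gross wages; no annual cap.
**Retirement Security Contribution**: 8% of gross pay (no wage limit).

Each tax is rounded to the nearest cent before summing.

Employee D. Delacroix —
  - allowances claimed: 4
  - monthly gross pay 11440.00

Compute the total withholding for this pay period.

Territorial Income Tax: taxable = 11440.00 − 4×408.00 = 9808.00
  288.00 + 14% × (9808.00 − 7200.00) = 288.00 + 14% × 2608.00 = 653.12
Social Insurance: 0.9% × 11440.00 = 102.96
Retirement Security Contribution: 8% × 11440.00 = 915.20
Total: 653.12 + 102.96 + 915.20 = 1671.28

1671.28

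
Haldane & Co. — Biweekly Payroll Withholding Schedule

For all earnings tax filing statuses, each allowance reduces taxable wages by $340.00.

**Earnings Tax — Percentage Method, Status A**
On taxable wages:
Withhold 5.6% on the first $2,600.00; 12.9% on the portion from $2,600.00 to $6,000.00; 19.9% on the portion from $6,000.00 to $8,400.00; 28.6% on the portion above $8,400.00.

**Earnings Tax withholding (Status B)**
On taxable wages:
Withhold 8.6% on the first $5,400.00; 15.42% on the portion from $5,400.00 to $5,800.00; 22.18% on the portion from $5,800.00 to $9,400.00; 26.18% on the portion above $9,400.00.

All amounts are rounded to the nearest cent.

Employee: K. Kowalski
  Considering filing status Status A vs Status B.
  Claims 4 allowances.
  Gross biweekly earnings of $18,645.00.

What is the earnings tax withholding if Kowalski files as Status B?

$3,388.85

Earnings Tax (Status B): taxable = $18,645.00 − 4×$340.00 = $17,285.00
  $1,324.56 + 26.18% × ($17,285.00 − $9,400.00) = $1,324.56 + 26.18% × $7,885.00 = $3,388.85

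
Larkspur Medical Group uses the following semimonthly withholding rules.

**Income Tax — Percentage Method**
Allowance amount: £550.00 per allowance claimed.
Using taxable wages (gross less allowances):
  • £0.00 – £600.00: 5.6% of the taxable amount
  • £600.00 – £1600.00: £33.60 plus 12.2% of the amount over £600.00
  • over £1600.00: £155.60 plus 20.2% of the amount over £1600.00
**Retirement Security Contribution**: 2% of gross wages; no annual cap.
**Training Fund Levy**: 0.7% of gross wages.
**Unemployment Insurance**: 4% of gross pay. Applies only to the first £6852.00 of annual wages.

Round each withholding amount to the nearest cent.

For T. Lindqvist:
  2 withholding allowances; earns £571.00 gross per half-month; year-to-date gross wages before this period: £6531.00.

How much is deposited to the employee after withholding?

£542.74

Income Tax: taxable = £571.00 − 2×£550.00 = £-529.00
  Taxable ≤ 0 → £0.00
Retirement Security Contribution: 2% × £571.00 = £11.42
Training Fund Levy: 0.7% × £571.00 = £4.00
Unemployment Insurance: cap £6852.00 − YTD £6531.00 = £321.00 subject; 4% × £321.00 = £12.84
Total withheld: £0.00 + £11.42 + £4.00 + £12.84 = £28.26
Net pay: £571.00 − £28.26 = £542.74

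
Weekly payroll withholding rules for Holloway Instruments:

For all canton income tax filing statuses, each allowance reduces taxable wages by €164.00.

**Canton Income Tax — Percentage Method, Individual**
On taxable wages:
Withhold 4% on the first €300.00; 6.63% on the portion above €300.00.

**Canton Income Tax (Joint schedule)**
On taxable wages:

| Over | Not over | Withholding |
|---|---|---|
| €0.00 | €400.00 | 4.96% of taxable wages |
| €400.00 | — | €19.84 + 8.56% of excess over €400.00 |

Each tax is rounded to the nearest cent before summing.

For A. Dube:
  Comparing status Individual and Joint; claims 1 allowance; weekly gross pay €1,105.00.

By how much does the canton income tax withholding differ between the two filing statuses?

Canton Income Tax (Individual): taxable = €1,105.00 − 1×€164.00 = €941.00
  €12.00 + 6.63% × (€941.00 − €300.00) = €12.00 + 6.63% × €641.00 = €54.50
Canton Income Tax (Joint): taxable = €1,105.00 − 1×€164.00 = €941.00
  €19.84 + 8.56% × (€941.00 − €400.00) = €19.84 + 8.56% × €541.00 = €66.15
Difference: |€54.50 − €66.15| = €11.65 (higher under Joint)

€11.65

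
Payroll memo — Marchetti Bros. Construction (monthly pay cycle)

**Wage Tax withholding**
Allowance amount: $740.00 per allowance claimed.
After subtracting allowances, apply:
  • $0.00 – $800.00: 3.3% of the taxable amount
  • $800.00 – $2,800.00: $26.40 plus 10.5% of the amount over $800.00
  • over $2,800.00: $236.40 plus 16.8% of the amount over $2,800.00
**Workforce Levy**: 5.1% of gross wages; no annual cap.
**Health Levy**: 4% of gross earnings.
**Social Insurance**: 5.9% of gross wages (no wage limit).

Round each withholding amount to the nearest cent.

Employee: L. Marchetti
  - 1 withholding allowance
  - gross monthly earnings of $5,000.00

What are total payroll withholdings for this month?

Wage Tax: taxable = $5,000.00 − 1×$740.00 = $4,260.00
  $236.40 + 16.8% × ($4,260.00 − $2,800.00) = $236.40 + 16.8% × $1,460.00 = $481.68
Workforce Levy: 5.1% × $5,000.00 = $255.00
Health Levy: 4% × $5,000.00 = $200.00
Social Insurance: 5.9% × $5,000.00 = $295.00
Total: $481.68 + $255.00 + $200.00 + $295.00 = $1,231.68

$1,231.68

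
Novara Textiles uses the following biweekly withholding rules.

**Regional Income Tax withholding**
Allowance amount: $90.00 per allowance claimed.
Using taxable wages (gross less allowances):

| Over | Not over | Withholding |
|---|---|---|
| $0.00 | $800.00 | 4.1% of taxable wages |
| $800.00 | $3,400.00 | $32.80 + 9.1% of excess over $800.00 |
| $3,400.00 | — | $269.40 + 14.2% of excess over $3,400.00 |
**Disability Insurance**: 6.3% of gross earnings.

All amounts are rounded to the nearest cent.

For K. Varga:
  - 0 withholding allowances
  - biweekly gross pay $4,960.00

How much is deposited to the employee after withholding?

$4,156.60

Regional Income Tax: taxable = $4,960.00
  $269.40 + 14.2% × ($4,960.00 − $3,400.00) = $269.40 + 14.2% × $1,560.00 = $490.92
Disability Insurance: 6.3% × $4,960.00 = $312.48
Total withheld: $490.92 + $312.48 = $803.40
Net pay: $4,960.00 − $803.40 = $4,156.60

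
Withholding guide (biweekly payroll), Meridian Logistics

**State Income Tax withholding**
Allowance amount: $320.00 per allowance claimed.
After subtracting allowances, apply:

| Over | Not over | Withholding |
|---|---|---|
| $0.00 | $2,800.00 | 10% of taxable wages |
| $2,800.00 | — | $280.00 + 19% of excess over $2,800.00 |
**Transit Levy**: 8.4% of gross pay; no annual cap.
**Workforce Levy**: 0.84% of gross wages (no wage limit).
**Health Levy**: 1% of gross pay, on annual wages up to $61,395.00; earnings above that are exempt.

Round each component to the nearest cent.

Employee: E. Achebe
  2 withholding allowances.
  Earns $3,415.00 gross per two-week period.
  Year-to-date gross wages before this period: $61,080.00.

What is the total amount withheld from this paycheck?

$596.20

State Income Tax: taxable = $3,415.00 − 2×$320.00 = $2,775.00
  10% × $2,775.00 = $277.50
Transit Levy: 8.4% × $3,415.00 = $286.86
Workforce Levy: 0.84% × $3,415.00 = $28.69
Health Levy: cap $61,395.00 − YTD $61,080.00 = $315.00 subject; 1% × $315.00 = $3.15
Total: $277.50 + $286.86 + $28.69 + $3.15 = $596.20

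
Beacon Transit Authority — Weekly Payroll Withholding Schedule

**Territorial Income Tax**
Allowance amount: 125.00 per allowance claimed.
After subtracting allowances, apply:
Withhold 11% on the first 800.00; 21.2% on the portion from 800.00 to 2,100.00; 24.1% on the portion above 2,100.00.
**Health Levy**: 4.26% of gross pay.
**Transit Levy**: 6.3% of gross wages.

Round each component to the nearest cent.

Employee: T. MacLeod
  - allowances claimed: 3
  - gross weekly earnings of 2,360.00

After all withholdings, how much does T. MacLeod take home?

Territorial Income Tax: taxable = 2,360.00 − 3×125.00 = 1,985.00
  88.00 + 21.2% × (1,985.00 − 800.00) = 88.00 + 21.2% × 1,185.00 = 339.22
Health Levy: 4.26% × 2,360.00 = 100.54
Transit Levy: 6.3% × 2,360.00 = 148.68
Total withheld: 339.22 + 100.54 + 148.68 = 588.44
Net pay: 2,360.00 − 588.44 = 1,771.56

1,771.56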